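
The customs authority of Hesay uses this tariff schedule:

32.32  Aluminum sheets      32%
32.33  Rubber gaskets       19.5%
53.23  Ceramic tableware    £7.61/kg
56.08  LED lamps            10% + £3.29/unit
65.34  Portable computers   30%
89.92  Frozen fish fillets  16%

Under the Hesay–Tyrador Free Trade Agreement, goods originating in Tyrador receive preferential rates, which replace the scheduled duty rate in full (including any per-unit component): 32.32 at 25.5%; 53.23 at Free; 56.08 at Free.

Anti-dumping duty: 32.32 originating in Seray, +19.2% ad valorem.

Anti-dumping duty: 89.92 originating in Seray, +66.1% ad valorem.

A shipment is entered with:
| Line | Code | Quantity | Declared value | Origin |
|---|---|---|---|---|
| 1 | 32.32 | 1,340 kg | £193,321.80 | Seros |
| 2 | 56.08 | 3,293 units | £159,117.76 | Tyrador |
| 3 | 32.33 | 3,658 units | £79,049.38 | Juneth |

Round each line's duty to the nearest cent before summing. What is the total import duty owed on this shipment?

Line 1 (32.32, Seros, 1,340 kg, £193,321.80):
Base rate for 32.32 is 32%.
32.32 has an FTA preferential rate, but origin Seros is not Tyrador; base rate stands.
The additional-duty order on 32.32 targets Seray, not Seros; it does not apply.
Duty = £193,321.80 × 32% = £61,862.98.
Line 2 (56.08, Tyrador, 3,293 units, £159,117.76):
Base rate for 56.08 is 10% + £3.29/unit.
Origin Tyrador qualifies under the Hesay–Tyrador agreement and 56.08 is covered: preferential rate Free applies instead.
Duty = £159,117.76 × 0% = £0.00.
Line 3 (32.33, Juneth, 3,658 units, £79,049.38):
Base rate for 32.33 is 19.5%.
Duty = £79,049.38 × 19.5% = £15,414.63.
Total = £61,862.98 + £0.00 + £15,414.63 = £77,277.61.

£77,277.61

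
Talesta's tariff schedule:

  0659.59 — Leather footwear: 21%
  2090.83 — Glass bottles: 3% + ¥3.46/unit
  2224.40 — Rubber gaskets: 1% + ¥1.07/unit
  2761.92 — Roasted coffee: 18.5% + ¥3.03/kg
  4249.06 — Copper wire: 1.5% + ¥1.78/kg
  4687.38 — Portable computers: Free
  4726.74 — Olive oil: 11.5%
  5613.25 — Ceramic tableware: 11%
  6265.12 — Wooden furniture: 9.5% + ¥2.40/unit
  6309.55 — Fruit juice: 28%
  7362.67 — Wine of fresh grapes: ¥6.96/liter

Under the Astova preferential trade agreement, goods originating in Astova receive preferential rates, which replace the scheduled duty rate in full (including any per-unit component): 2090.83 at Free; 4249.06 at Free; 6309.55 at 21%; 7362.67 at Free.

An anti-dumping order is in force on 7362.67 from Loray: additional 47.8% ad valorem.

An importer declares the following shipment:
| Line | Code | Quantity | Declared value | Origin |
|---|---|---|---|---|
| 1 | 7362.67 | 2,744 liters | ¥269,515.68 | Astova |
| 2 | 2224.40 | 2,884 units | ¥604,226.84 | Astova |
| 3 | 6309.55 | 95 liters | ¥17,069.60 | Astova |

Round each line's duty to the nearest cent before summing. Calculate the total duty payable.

Line 1 (7362.67, Astova, 2,744 liters, ¥269,515.68):
Base rate for 7362.67 is ¥6.96/liter.
Origin Astova qualifies under the Talesta–Astova agreement and 7362.67 is covered: preferential rate Free applies instead.
The additional-duty order on 7362.67 targets Loray, not Astova; it does not apply.
Duty = ¥269,515.68 × 0% = ¥0.00.
Line 2 (2224.40, Astova, 2,884 units, ¥604,226.84):
Base rate for 2224.40 is 1% + ¥1.07/unit.
Origin Astova is the FTA partner but 2224.40 is not on the preference list; base rate stands.
Duty = ¥604,226.84 × 1% + 2,884 × ¥1.07 = ¥9,128.15.
Line 3 (6309.55, Astova, 95 liters, ¥17,069.60):
Base rate for 6309.55 is 28%.
Origin Astova qualifies under the Talesta–Astova agreement and 6309.55 is covered: preferential rate 21% applies instead.
Duty = ¥17,069.60 × 21% = ¥3,584.62.
Total = ¥0.00 + ¥9,128.15 + ¥3,584.62 = ¥12,712.77.

¥12,712.77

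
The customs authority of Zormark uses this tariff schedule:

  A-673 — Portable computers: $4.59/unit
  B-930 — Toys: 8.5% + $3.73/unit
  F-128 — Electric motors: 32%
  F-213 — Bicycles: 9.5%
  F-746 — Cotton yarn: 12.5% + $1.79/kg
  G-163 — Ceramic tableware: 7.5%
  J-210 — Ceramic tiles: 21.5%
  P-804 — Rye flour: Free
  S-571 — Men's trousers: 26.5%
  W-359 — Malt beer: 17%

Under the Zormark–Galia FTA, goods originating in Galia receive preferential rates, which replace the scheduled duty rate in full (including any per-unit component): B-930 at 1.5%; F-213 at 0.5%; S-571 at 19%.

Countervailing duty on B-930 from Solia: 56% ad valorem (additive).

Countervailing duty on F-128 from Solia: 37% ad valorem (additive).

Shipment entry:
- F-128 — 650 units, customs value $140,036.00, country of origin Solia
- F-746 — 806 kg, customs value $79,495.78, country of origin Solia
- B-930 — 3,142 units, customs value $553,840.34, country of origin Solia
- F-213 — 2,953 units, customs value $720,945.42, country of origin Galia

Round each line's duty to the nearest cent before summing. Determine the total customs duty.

$480,555.96

Line 1 (F-128, Solia, 650 units, $140,036.00):
Base rate for F-128 is 32%.
Additional duty on F-128 from Solia: +37%. Applied ad valorem rate: 32% + 37% = 69%.
Duty = $140,036.00 × 69% = $96,624.84.
Line 2 (F-746, Solia, 806 kg, $79,495.78):
Base rate for F-746 is 12.5% + $1.79/kg.
Duty = $79,495.78 × 12.5% + 806 × $1.79 = $11,379.71.
Line 3 (B-930, Solia, 3,142 units, $553,840.34):
Base rate for B-930 is 8.5% + $3.73/unit.
B-930 has an FTA preferential rate, but origin Solia is not Galia; base rate stands.
Additional duty on B-930 from Solia: +56%. Applied ad valorem rate: 8.5% + 56% = 64.5%.
Duty = $553,840.34 × 64.5% + 3,142 × $3.73 = $368,946.68.
Line 4 (F-213, Galia, 2,953 units, $720,945.42):
Base rate for F-213 is 9.5%.
Origin Galia qualifies under the Zormark–Galia agreement and F-213 is covered: preferential rate 0.5% applies instead.
Duty = $720,945.42 × 0.5% = $3,604.73.
Total = $96,624.84 + $11,379.71 + $368,946.68 + $3,604.73 = $480,555.96.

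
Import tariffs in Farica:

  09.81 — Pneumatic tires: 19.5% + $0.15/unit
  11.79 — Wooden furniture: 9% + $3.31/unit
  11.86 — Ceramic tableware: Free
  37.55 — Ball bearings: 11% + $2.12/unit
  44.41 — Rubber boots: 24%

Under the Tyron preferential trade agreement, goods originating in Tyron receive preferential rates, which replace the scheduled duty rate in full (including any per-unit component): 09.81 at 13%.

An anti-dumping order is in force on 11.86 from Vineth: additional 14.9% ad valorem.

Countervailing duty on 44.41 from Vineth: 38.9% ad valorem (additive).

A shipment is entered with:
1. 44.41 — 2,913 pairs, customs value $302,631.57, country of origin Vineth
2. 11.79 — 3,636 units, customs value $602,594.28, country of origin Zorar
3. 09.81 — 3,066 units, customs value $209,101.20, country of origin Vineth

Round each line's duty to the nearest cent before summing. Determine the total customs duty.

Line 1 (44.41, Vineth, 2,913 pairs, $302,631.57):
Base rate for 44.41 is 24%.
Additional duty on 44.41 from Vineth: +38.9%. Applied ad valorem rate: 24% + 38.9% = 62.9%.
Duty = $302,631.57 × 62.9% = $190,355.26.
Line 2 (11.79, Zorar, 3,636 units, $602,594.28):
Base rate for 11.79 is 9% + $3.31/unit.
Duty = $602,594.28 × 9% + 3,636 × $3.31 = $66,268.65.
Line 3 (09.81, Vineth, 3,066 units, $209,101.20):
Base rate for 09.81 is 19.5% + $0.15/unit.
09.81 has an FTA preferential rate, but origin Vineth is not Tyron; base rate stands.
Duty = $209,101.20 × 19.5% + 3,066 × $0.15 = $41,234.63.
Total = $190,355.26 + $66,268.65 + $41,234.63 = $297,858.54.

$297,858.54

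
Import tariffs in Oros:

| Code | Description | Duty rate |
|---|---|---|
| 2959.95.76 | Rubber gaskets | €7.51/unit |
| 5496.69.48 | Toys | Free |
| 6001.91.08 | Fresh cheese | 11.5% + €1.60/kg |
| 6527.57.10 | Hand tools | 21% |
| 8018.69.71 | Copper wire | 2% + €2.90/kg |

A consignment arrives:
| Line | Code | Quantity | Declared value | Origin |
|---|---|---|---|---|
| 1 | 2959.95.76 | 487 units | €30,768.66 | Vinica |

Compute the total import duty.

€3,657.37

Line 1 (2959.95.76, Vinica, 487 units, €30,768.66):
Base rate for 2959.95.76 is €7.51/unit.
Duty = 487 × €7.51 = €3,657.37.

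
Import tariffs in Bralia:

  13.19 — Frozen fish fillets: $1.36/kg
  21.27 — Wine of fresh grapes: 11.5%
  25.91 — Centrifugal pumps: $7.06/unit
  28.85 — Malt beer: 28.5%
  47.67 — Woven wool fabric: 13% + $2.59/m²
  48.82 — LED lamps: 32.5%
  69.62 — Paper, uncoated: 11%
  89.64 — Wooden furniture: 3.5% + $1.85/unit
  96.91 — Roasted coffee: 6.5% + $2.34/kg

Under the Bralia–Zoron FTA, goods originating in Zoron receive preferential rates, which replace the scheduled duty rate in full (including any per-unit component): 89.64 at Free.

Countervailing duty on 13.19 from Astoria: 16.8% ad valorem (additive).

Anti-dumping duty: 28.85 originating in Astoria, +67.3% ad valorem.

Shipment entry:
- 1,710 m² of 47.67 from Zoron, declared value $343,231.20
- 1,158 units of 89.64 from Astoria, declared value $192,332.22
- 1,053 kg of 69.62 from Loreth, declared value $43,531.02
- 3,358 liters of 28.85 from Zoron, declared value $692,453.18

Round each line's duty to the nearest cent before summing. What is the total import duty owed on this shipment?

$260,060.46

Line 1 (47.67, Zoron, 1,710 m², $343,231.20):
Base rate for 47.67 is 13% + $2.59/m².
Origin Zoron is the FTA partner but 47.67 is not on the preference list; base rate stands.
Duty = $343,231.20 × 13% + 1,710 × $2.59 = $49,048.96.
Line 2 (89.64, Astoria, 1,158 units, $192,332.22):
Base rate for 89.64 is 3.5% + $1.85/unit.
89.64 has an FTA preferential rate, but origin Astoria is not Zoron; base rate stands.
Duty = $192,332.22 × 3.5% + 1,158 × $1.85 = $8,873.93.
Line 3 (69.62, Loreth, 1,053 kg, $43,531.02):
Base rate for 69.62 is 11%.
Duty = $43,531.02 × 11% = $4,788.41.
Line 4 (28.85, Zoron, 3,358 liters, $692,453.18):
Base rate for 28.85 is 28.5%.
Origin Zoron is the FTA partner but 28.85 is not on the preference list; base rate stands.
The additional-duty order on 28.85 targets Astoria, not Zoron; it does not apply.
Duty = $692,453.18 × 28.5% = $197,349.16.
Total = $49,048.96 + $8,873.93 + $4,788.41 + $197,349.16 = $260,060.46.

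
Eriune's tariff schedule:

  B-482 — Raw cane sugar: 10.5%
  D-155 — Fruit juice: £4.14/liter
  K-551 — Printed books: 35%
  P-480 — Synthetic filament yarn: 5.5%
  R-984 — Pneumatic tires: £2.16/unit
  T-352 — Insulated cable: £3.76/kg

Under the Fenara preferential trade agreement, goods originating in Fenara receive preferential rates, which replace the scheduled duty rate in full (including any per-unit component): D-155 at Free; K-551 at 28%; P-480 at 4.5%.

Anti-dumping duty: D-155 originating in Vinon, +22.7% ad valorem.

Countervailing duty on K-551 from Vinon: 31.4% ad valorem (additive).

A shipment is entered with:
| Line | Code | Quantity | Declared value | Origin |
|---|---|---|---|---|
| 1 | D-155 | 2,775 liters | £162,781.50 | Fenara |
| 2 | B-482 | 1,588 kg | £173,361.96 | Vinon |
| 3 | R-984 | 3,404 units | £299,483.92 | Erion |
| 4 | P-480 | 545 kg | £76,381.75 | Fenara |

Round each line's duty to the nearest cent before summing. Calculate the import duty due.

Line 1 (D-155, Fenara, 2,775 liters, £162,781.50):
Base rate for D-155 is £4.14/liter.
Origin Fenara qualifies under the Eriune–Fenara agreement and D-155 is covered: preferential rate Free applies instead.
The additional-duty order on D-155 targets Vinon, not Fenara; it does not apply.
Duty = £162,781.50 × 0% = £0.00.
Line 2 (B-482, Vinon, 1,588 kg, £173,361.96):
Base rate for B-482 is 10.5%.
Duty = £173,361.96 × 10.5% = £18,203.01.
Line 3 (R-984, Erion, 3,404 units, £299,483.92):
Base rate for R-984 is £2.16/unit.
Duty = 3,404 × £2.16 = £7,352.64.
Line 4 (P-480, Fenara, 545 kg, £76,381.75):
Base rate for P-480 is 5.5%.
Origin Fenara qualifies under the Eriune–Fenara agreement and P-480 is covered: preferential rate 4.5% applies instead.
Duty = £76,381.75 × 4.5% = £3,437.18.
Total = £0.00 + £18,203.01 + £7,352.64 + £3,437.18 = £28,992.83.

£28,992.83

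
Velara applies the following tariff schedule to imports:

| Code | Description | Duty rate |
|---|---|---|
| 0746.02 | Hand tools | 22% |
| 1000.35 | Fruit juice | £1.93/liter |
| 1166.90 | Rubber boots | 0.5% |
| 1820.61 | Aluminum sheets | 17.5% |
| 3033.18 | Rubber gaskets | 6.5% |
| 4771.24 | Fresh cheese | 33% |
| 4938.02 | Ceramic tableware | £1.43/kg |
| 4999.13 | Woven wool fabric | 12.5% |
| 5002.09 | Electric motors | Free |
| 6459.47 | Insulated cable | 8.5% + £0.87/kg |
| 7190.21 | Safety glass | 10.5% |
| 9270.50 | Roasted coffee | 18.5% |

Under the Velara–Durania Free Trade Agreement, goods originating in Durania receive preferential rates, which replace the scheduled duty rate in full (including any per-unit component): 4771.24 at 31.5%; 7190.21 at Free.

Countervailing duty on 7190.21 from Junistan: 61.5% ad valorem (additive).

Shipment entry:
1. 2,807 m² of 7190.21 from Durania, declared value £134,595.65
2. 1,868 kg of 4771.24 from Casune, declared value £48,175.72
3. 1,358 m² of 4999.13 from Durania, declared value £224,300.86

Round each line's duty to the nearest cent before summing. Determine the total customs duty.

£43,935.60

Line 1 (7190.21, Durania, 2,807 m², £134,595.65):
Base rate for 7190.21 is 10.5%.
Origin Durania qualifies under the Velara–Durania agreement and 7190.21 is covered: preferential rate Free applies instead.
The additional-duty order on 7190.21 targets Junistan, not Durania; it does not apply.
Duty = £134,595.65 × 0% = £0.00.
Line 2 (4771.24, Casune, 1,868 kg, £48,175.72):
Base rate for 4771.24 is 33%.
4771.24 has an FTA preferential rate, but origin Casune is not Durania; base rate stands.
Duty = £48,175.72 × 33% = £15,897.99.
Line 3 (4999.13, Durania, 1,358 m², £224,300.86):
Base rate for 4999.13 is 12.5%.
Origin Durania is the FTA partner but 4999.13 is not on the preference list; base rate stands.
Duty = £224,300.86 × 12.5% = £28,037.61.
Total = £0.00 + £15,897.99 + £28,037.61 = £43,935.60.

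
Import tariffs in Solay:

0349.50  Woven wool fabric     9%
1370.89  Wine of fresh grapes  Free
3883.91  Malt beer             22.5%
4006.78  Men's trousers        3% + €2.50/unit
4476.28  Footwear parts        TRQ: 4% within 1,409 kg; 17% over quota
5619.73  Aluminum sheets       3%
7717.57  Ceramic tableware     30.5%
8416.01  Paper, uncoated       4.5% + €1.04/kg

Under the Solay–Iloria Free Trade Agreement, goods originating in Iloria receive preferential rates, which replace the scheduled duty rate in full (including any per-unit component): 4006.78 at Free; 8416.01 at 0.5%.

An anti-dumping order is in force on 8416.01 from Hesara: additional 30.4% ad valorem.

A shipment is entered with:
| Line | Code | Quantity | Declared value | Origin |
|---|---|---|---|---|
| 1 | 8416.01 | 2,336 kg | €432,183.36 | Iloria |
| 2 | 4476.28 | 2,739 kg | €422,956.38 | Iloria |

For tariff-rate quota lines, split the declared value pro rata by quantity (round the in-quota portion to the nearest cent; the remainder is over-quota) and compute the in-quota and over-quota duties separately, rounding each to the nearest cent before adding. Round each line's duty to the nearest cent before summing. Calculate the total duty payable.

Line 1 (8416.01, Iloria, 2,336 kg, €432,183.36):
Base rate for 8416.01 is 4.5% + €1.04/kg.
Origin Iloria qualifies under the Solay–Iloria agreement and 8416.01 is covered: preferential rate 0.5% applies instead.
The additional-duty order on 8416.01 targets Hesara, not Iloria; it does not apply.
Duty = €432,183.36 × 0.5% = €2,160.92.
Line 2 (4476.28, Iloria, 2,739 kg, €422,956.38):
Code 4476.28 is under a tariff-rate quota (threshold 1,409 kg). In-quota: 1,409 kg at 4%; over-quota: 1,330 kg at 17%.
Pro-rata value split: in-quota = €422,956.38 × 1,409/2,739 = €217,577.78; over-quota = €422,956.38 − €217,577.78 = €205,378.60.
In-quota duty = €217,577.78 × 4% = €8,703.11. Over-quota duty = €205,378.60 × 17% = €34,914.36.
Line duty = €8,703.11 + €34,914.36 = €43,617.47.
Total = €2,160.92 + €43,617.47 = €45,778.39.

€45,778.39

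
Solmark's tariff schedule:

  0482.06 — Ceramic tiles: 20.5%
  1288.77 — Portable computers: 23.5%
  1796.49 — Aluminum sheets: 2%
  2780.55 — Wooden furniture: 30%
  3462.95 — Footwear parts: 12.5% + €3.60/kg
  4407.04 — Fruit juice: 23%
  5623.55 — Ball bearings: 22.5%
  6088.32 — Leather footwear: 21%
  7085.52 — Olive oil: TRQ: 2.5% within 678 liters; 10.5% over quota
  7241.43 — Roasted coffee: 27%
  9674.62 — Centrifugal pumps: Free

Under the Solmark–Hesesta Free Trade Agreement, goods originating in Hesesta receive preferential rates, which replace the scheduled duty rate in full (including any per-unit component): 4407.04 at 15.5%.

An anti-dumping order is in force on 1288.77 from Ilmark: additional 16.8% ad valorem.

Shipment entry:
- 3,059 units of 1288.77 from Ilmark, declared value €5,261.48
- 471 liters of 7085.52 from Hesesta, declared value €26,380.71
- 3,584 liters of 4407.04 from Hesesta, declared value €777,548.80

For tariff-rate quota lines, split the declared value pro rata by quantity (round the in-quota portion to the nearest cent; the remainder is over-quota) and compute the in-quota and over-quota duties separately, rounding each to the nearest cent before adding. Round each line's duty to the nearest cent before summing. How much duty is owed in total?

Line 1 (1288.77, Ilmark, 3,059 units, €5,261.48):
Base rate for 1288.77 is 23.5%.
Additional duty on 1288.77 from Ilmark: +16.8%. Applied ad valorem rate: 23.5% + 16.8% = 40.3%.
Duty = €5,261.48 × 40.3% = €2,120.38.
Line 2 (7085.52, Hesesta, 471 liters, €26,380.71):
Code 7085.52 is under a tariff-rate quota (threshold 678 liters). Quantity 471 liters is within the quota, so the in-quota rate 2.5% applies to the full value.
Duty = €26,380.71 × 2.5% = €659.52.
Line 3 (4407.04, Hesesta, 3,584 liters, €777,548.80):
Base rate for 4407.04 is 23%.
Origin Hesesta qualifies under the Solmark–Hesesta agreement and 4407.04 is covered: preferential rate 15.5% applies instead.
Duty = €777,548.80 × 15.5% = €120,520.06.
Total = €2,120.38 + €659.52 + €120,520.06 = €123,299.96.

€123,299.96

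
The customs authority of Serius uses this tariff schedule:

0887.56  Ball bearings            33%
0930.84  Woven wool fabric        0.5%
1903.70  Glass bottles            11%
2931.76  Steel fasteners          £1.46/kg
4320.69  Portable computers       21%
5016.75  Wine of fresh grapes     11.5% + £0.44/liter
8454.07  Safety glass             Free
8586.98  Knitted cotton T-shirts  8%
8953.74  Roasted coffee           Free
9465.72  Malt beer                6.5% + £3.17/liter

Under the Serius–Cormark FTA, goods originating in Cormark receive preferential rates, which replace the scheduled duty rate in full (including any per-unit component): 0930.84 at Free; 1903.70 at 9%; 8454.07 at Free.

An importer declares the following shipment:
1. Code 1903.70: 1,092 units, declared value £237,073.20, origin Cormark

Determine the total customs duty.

Line 1 (1903.70, Cormark, 1,092 units, £237,073.20):
Base rate for 1903.70 is 11%.
Origin Cormark qualifies under the Serius–Cormark agreement and 1903.70 is covered: preferential rate 9% applies instead.
Duty = £237,073.20 × 9% = £21,336.59.

£21,336.59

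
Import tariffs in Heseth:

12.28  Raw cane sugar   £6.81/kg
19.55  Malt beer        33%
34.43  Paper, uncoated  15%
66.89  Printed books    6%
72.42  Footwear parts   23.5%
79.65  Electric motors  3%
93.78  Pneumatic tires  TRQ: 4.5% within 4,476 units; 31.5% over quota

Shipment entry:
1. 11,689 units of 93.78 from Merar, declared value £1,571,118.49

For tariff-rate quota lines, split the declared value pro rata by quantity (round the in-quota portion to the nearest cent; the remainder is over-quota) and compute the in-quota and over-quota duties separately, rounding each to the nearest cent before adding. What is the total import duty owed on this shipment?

Line 1 (93.78, Merar, 11,689 units, £1,571,118.49):
Code 93.78 is under a tariff-rate quota (threshold 4,476 units). In-quota: 4,476 units at 4.5%; over-quota: 7,213 units at 31.5%.
Pro-rata value split: in-quota = £1,571,118.49 × 4,476/11,689 = £601,619.16; over-quota = £1,571,118.49 − £601,619.16 = £969,499.33.
In-quota duty = £601,619.16 × 4.5% = £27,072.86. Over-quota duty = £969,499.33 × 31.5% = £305,392.29.
Line duty = £27,072.86 + £305,392.29 = £332,465.15.

£332,465.15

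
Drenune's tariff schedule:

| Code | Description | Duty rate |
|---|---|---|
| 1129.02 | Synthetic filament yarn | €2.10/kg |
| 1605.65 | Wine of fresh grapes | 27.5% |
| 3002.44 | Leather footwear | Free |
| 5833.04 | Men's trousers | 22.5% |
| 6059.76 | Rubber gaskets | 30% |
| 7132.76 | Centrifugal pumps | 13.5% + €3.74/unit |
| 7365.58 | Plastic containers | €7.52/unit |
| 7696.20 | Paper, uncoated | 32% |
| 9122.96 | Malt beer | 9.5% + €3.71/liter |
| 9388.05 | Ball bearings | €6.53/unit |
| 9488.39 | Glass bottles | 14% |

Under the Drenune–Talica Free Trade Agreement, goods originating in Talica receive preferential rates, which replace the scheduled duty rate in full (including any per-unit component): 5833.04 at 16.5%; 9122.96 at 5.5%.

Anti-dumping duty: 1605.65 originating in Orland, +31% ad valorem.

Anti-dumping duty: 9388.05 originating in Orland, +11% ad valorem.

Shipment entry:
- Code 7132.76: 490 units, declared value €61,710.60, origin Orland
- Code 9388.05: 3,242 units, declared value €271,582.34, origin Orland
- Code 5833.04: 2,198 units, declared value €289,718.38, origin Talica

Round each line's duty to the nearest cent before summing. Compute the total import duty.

Line 1 (7132.76, Orland, 490 units, €61,710.60):
Base rate for 7132.76 is 13.5% + €3.74/unit.
Duty = €61,710.60 × 13.5% + 490 × €3.74 = €10,163.53.
Line 2 (9388.05, Orland, 3,242 units, €271,582.34):
Base rate for 9388.05 is €6.53/unit.
Additional duty on 9388.05 from Orland: +11% ad valorem. Applied ad valorem rate = 11%.
Duty = €271,582.34 × 11% + 3,242 × €6.53 = €51,044.32.
Line 3 (5833.04, Talica, 2,198 units, €289,718.38):
Base rate for 5833.04 is 22.5%.
Origin Talica qualifies under the Drenune–Talica agreement and 5833.04 is covered: preferential rate 16.5% applies instead.
Duty = €289,718.38 × 16.5% = €47,803.53.
Total = €10,163.53 + €51,044.32 + €47,803.53 = €109,011.38.

€109,011.38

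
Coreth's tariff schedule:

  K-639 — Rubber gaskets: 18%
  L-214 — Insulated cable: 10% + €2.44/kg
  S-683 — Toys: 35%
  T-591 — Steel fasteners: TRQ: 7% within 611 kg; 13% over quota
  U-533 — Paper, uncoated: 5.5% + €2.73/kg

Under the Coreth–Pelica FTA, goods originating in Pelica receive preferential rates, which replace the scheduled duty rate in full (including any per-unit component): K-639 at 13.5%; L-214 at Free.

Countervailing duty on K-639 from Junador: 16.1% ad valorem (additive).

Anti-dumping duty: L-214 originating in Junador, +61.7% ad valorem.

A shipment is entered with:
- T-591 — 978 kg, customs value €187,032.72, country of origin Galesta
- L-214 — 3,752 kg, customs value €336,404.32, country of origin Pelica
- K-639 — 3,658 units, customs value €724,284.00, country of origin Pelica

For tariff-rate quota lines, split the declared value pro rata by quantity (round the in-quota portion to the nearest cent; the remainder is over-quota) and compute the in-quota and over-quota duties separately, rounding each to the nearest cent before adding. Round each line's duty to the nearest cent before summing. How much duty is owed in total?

Line 1 (T-591, Galesta, 978 kg, €187,032.72):
Code T-591 is under a tariff-rate quota (threshold 611 kg). In-quota: 611 kg at 7%; over-quota: 367 kg at 13%.
Pro-rata value split: in-quota = €187,032.72 × 611/978 = €116,847.64; over-quota = €187,032.72 − €116,847.64 = €70,185.08.
In-quota duty = €116,847.64 × 7% = €8,179.33. Over-quota duty = €70,185.08 × 13% = €9,124.06.
Line duty = €8,179.33 + €9,124.06 = €17,303.39.
Line 2 (L-214, Pelica, 3,752 kg, €336,404.32):
Base rate for L-214 is 10% + €2.44/kg.
Origin Pelica qualifies under the Coreth–Pelica agreement and L-214 is covered: preferential rate Free applies instead.
The additional-duty order on L-214 targets Junador, not Pelica; it does not apply.
Duty = €336,404.32 × 0% = €0.00.
Line 3 (K-639, Pelica, 3,658 units, €724,284.00):
Base rate for K-639 is 18%.
Origin Pelica qualifies under the Coreth–Pelica agreement and K-639 is covered: preferential rate 13.5% applies instead.
The additional-duty order on K-639 targets Junador, not Pelica; it does not apply.
Duty = €724,284.00 × 13.5% = €97,778.34.
Total = €17,303.39 + €0.00 + €97,778.34 = €115,081.73.

€115,081.73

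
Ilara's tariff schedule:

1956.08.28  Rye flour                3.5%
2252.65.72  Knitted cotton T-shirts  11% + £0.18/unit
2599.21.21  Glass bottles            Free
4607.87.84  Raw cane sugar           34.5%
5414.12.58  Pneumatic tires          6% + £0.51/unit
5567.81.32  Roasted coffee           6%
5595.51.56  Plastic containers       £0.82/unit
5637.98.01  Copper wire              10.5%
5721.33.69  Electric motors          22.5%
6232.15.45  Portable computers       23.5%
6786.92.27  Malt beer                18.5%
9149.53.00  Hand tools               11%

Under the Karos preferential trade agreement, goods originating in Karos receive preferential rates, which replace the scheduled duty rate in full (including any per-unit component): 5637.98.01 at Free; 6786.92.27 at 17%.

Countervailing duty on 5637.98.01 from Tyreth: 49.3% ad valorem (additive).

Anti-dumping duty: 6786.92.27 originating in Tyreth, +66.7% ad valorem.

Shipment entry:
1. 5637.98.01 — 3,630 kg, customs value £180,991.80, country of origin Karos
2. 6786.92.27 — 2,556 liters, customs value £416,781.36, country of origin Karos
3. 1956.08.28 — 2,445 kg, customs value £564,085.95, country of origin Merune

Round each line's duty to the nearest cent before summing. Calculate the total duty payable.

£90,595.84

Line 1 (5637.98.01, Karos, 3,630 kg, £180,991.80):
Base rate for 5637.98.01 is 10.5%.
Origin Karos qualifies under the Ilara–Karos agreement and 5637.98.01 is covered: preferential rate Free applies instead.
The additional-duty order on 5637.98.01 targets Tyreth, not Karos; it does not apply.
Duty = £180,991.80 × 0% = £0.00.
Line 2 (6786.92.27, Karos, 2,556 liters, £416,781.36):
Base rate for 6786.92.27 is 18.5%.
Origin Karos qualifies under the Ilara–Karos agreement and 6786.92.27 is covered: preferential rate 17% applies instead.
The additional-duty order on 6786.92.27 targets Tyreth, not Karos; it does not apply.
Duty = £416,781.36 × 17% = £70,852.83.
Line 3 (1956.08.28, Merune, 2,445 kg, £564,085.95):
Base rate for 1956.08.28 is 3.5%.
Duty = £564,085.95 × 3.5% = £19,743.01.
Total = £0.00 + £70,852.83 + £19,743.01 = £90,595.84.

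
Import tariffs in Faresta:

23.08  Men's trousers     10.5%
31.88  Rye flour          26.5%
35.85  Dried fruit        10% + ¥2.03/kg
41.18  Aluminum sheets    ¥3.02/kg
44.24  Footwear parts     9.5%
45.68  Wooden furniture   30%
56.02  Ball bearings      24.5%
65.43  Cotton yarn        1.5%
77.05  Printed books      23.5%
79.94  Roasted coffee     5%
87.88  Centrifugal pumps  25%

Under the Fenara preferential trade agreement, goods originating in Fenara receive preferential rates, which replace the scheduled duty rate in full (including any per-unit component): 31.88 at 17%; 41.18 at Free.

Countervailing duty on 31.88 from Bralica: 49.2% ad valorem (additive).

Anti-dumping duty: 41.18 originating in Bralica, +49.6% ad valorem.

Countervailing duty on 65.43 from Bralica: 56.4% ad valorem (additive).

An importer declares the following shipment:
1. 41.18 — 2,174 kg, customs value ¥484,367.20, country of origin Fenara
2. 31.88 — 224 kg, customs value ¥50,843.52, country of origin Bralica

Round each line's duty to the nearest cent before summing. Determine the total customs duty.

¥38,488.54

Line 1 (41.18, Fenara, 2,174 kg, ¥484,367.20):
Base rate for 41.18 is ¥3.02/kg.
Origin Fenara qualifies under the Faresta–Fenara agreement and 41.18 is covered: preferential rate Free applies instead.
The additional-duty order on 41.18 targets Bralica, not Fenara; it does not apply.
Duty = ¥484,367.20 × 0% = ¥0.00.
Line 2 (31.88, Bralica, 224 kg, ¥50,843.52):
Base rate for 31.88 is 26.5%.
31.88 has an FTA preferential rate, but origin Bralica is not Fenara; base rate stands.
Additional duty on 31.88 from Bralica: +49.2%. Applied ad valorem rate: 26.5% + 49.2% = 75.7%.
Duty = ¥50,843.52 × 75.7% = ¥38,488.54.
Total = ¥0.00 + ¥38,488.54 = ¥38,488.54.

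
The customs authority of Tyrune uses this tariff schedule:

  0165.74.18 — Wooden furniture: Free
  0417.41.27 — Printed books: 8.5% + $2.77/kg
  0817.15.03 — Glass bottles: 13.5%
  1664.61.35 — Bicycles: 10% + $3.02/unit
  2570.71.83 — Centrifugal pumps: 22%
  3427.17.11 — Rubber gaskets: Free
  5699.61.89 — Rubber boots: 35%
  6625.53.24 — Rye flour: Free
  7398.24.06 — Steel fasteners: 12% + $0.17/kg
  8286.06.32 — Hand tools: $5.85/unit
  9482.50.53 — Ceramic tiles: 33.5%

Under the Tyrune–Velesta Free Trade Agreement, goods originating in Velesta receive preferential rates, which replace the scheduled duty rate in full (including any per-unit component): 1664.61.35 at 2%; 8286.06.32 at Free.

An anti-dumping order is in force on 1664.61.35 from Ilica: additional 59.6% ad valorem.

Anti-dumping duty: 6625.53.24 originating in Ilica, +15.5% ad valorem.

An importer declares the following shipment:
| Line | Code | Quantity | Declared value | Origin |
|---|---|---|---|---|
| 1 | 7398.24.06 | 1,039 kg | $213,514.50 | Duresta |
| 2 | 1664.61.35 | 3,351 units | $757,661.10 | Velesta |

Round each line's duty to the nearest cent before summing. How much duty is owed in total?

$40,951.59

Line 1 (7398.24.06, Duresta, 1,039 kg, $213,514.50):
Base rate for 7398.24.06 is 12% + $0.17/kg.
Duty = $213,514.50 × 12% + 1,039 × $0.17 = $25,798.37.
Line 2 (1664.61.35, Velesta, 3,351 units, $757,661.10):
Base rate for 1664.61.35 is 10% + $3.02/unit.
Origin Velesta qualifies under the Tyrune–Velesta agreement and 1664.61.35 is covered: preferential rate 2% applies instead.
The additional-duty order on 1664.61.35 targets Ilica, not Velesta; it does not apply.
Duty = $757,661.10 × 2% = $15,153.22.
Total = $25,798.37 + $15,153.22 = $40,951.59.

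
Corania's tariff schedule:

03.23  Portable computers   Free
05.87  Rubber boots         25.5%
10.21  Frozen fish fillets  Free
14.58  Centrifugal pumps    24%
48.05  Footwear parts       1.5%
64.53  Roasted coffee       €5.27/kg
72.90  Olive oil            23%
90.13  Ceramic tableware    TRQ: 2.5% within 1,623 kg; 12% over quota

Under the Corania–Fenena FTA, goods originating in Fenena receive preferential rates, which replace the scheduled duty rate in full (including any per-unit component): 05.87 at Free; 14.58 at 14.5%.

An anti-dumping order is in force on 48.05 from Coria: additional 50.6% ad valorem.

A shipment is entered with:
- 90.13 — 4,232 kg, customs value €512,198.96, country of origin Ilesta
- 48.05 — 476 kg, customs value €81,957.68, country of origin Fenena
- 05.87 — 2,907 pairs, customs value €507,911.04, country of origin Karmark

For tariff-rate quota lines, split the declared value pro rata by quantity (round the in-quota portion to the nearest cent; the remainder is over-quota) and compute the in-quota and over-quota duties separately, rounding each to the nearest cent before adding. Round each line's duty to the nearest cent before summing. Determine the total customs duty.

€173,549.55

Line 1 (90.13, Ilesta, 4,232 kg, €512,198.96):
Code 90.13 is under a tariff-rate quota (threshold 1,623 kg). In-quota: 1,623 kg at 2.5%; over-quota: 2,609 kg at 12%.
Pro-rata value split: in-quota = €512,198.96 × 1,623/4,232 = €196,431.69; over-quota = €512,198.96 − €196,431.69 = €315,767.27.
In-quota duty = €196,431.69 × 2.5% = €4,910.79. Over-quota duty = €315,767.27 × 12% = €37,892.07.
Line duty = €4,910.79 + €37,892.07 = €42,802.86.
Line 2 (48.05, Fenena, 476 kg, €81,957.68):
Base rate for 48.05 is 1.5%.
Origin Fenena is the FTA partner but 48.05 is not on the preference list; base rate stands.
The additional-duty order on 48.05 targets Coria, not Fenena; it does not apply.
Duty = €81,957.68 × 1.5% = €1,229.37.
Line 3 (05.87, Karmark, 2,907 pairs, €507,911.04):
Base rate for 05.87 is 25.5%.
05.87 has an FTA preferential rate, but origin Karmark is not Fenena; base rate stands.
Duty = €507,911.04 × 25.5% = €129,517.32.
Total = €42,802.86 + €1,229.37 + €129,517.32 = €173,549.55.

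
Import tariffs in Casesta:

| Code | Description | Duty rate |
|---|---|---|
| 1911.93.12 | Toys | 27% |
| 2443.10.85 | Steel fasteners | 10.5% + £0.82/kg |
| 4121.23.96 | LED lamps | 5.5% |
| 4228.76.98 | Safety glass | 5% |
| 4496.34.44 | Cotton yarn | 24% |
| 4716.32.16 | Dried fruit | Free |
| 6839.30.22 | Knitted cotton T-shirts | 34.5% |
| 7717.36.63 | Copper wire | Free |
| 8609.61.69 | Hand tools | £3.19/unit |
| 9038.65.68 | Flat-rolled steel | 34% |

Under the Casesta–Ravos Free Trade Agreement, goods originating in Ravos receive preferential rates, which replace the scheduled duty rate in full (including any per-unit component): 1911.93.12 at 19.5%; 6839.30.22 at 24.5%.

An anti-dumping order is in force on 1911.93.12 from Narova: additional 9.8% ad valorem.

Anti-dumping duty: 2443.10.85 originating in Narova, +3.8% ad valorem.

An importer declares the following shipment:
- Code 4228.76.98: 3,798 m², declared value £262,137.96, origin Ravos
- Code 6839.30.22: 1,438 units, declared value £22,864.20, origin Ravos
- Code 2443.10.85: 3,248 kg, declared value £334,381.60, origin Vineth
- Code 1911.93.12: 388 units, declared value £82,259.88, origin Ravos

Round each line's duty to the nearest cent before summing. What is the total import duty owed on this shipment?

£72,522.74

Line 1 (4228.76.98, Ravos, 3,798 m², £262,137.96):
Base rate for 4228.76.98 is 5%.
Origin Ravos is the FTA partner but 4228.76.98 is not on the preference list; base rate stands.
Duty = £262,137.96 × 5% = £13,106.90.
Line 2 (6839.30.22, Ravos, 1,438 units, £22,864.20):
Base rate for 6839.30.22 is 34.5%.
Origin Ravos qualifies under the Casesta–Ravos agreement and 6839.30.22 is covered: preferential rate 24.5% applies instead.
Duty = £22,864.20 × 24.5% = £5,601.73.
Line 3 (2443.10.85, Vineth, 3,248 kg, £334,381.60):
Base rate for 2443.10.85 is 10.5% + £0.82/kg.
The additional-duty order on 2443.10.85 targets Narova, not Vineth; it does not apply.
Duty = £334,381.60 × 10.5% + 3,248 × £0.82 = £37,773.43.
Line 4 (1911.93.12, Ravos, 388 units, £82,259.88):
Base rate for 1911.93.12 is 27%.
Origin Ravos qualifies under the Casesta–Ravos agreement and 1911.93.12 is covered: preferential rate 19.5% applies instead.
The additional-duty order on 1911.93.12 targets Narova, not Ravos; it does not apply.
Duty = £82,259.88 × 19.5% = £16,040.68.
Total = £13,106.90 + £5,601.73 + £37,773.43 + £16,040.68 = £72,522.74.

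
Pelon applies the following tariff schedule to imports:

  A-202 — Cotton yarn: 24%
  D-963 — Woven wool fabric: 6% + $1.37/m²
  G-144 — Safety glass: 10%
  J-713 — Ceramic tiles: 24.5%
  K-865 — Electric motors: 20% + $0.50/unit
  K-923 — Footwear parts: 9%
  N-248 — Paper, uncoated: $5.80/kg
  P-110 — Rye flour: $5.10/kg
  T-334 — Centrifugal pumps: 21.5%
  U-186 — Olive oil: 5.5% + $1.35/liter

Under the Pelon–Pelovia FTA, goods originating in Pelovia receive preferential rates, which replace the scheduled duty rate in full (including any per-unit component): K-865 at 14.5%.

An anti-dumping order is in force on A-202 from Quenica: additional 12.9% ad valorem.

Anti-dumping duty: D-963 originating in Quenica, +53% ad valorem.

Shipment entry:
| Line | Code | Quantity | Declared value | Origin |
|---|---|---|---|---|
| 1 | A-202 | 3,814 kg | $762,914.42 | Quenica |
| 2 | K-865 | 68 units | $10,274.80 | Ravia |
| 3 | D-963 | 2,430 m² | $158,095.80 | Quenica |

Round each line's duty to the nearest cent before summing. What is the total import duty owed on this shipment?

$380,210.00

Line 1 (A-202, Quenica, 3,814 kg, $762,914.42):
Base rate for A-202 is 24%.
Additional duty on A-202 from Quenica: +12.9%. Applied ad valorem rate: 24% + 12.9% = 36.9%.
Duty = $762,914.42 × 36.9% = $281,515.42.
Line 2 (K-865, Ravia, 68 units, $10,274.80):
Base rate for K-865 is 20% + $0.50/unit.
K-865 has an FTA preferential rate, but origin Ravia is not Pelovia; base rate stands.
Duty = $10,274.80 × 20% + 68 × $0.50 = $2,088.96.
Line 3 (D-963, Quenica, 2,430 m², $158,095.80):
Base rate for D-963 is 6% + $1.37/m².
Additional duty on D-963 from Quenica: +53%. Applied ad valorem rate: 6% + 53% = 59%.
Duty = $158,095.80 × 59% + 2,430 × $1.37 = $96,605.62.
Total = $281,515.42 + $2,088.96 + $96,605.62 = $380,210.00.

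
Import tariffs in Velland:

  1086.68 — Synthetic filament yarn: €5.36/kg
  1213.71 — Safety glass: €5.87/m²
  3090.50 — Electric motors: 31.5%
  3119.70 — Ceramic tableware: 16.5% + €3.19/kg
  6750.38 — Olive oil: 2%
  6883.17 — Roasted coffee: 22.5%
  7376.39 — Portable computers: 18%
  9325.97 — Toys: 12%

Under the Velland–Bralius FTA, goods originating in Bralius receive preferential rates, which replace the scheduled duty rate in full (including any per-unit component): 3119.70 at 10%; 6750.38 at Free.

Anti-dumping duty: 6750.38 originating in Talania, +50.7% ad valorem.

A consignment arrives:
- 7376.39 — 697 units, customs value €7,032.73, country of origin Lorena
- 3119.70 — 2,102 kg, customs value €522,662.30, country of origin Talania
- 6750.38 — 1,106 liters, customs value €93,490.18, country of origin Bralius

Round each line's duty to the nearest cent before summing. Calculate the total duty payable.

Line 1 (7376.39, Lorena, 697 units, €7,032.73):
Base rate for 7376.39 is 18%.
Duty = €7,032.73 × 18% = €1,265.89.
Line 2 (3119.70, Talania, 2,102 kg, €522,662.30):
Base rate for 3119.70 is 16.5% + €3.19/kg.
3119.70 has an FTA preferential rate, but origin Talania is not Bralius; base rate stands.
Duty = €522,662.30 × 16.5% + 2,102 × €3.19 = €92,944.66.
Line 3 (6750.38, Bralius, 1,106 liters, €93,490.18):
Base rate for 6750.38 is 2%.
Origin Bralius qualifies under the Velland–Bralius agreement and 6750.38 is covered: preferential rate Free applies instead.
The additional-duty order on 6750.38 targets Talania, not Bralius; it does not apply.
Duty = €93,490.18 × 0% = €0.00.
Total = €1,265.89 + €92,944.66 + €0.00 = €94,210.55.

€94,210.55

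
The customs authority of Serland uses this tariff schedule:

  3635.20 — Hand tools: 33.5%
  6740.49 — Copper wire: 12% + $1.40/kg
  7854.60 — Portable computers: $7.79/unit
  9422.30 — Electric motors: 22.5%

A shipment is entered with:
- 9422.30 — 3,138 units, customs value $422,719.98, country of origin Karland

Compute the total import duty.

$95,112.00

Line 1 (9422.30, Karland, 3,138 units, $422,719.98):
Base rate for 9422.30 is 22.5%.
Duty = $422,719.98 × 22.5% = $95,112.00.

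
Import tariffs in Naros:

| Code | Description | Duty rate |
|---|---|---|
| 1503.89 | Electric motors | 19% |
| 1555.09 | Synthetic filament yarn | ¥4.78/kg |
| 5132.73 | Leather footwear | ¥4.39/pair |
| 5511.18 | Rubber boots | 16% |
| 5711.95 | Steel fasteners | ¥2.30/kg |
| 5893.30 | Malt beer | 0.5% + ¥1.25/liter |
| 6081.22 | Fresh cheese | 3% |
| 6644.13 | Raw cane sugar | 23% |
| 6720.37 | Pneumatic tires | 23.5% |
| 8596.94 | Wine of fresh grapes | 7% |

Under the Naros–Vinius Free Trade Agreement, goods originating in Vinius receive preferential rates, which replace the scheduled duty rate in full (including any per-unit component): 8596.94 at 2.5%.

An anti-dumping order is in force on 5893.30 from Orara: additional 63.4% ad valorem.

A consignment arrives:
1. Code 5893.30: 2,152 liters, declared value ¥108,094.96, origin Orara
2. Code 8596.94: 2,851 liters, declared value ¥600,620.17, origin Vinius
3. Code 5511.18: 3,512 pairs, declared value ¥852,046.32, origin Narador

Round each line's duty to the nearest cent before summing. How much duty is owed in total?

Line 1 (5893.30, Orara, 2,152 liters, ¥108,094.96):
Base rate for 5893.30 is 0.5% + ¥1.25/liter.
Additional duty on 5893.30 from Orara: +63.4%. Applied ad valorem rate: 0.5% + 63.4% = 63.9%.
Duty = ¥108,094.96 × 63.9% + 2,152 × ¥1.25 = ¥71,762.68.
Line 2 (8596.94, Vinius, 2,851 liters, ¥600,620.17):
Base rate for 8596.94 is 7%.
Origin Vinius qualifies under the Naros–Vinius agreement and 8596.94 is covered: preferential rate 2.5% applies instead.
Duty = ¥600,620.17 × 2.5% = ¥15,015.50.
Line 3 (5511.18, Narador, 3,512 pairs, ¥852,046.32):
Base rate for 5511.18 is 16%.
Duty = ¥852,046.32 × 16% = ¥136,327.41.
Total = ¥71,762.68 + ¥15,015.50 + ¥136,327.41 = ¥223,105.59.

¥223,105.59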